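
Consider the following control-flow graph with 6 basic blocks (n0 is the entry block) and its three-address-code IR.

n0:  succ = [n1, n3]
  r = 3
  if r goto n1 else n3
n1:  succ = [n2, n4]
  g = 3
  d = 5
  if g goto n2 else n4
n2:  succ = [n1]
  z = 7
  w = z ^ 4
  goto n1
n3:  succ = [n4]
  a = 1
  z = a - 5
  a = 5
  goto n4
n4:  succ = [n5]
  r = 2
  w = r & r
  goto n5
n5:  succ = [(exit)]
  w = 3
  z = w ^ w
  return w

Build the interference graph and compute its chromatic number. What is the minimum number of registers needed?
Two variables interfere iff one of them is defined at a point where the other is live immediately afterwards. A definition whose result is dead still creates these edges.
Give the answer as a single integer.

Answer: 2

Working:
Per-block:
  n0 def {r} use ∅
  n1 def {d,g} use ∅
  n2 def {w,z} use ∅
  n3 def {a,z} use ∅
  n4 def {r,w} use ∅
  n5 def {w,z} use ∅

Liveness:
  n0: in=∅ out=∅
  n1: in=∅ out=∅
  n2: in=∅ out=∅
  n3: in=∅ out=∅
  n4: in=∅ out=∅
  n5: in=∅ out=∅

Interfere edges:
  a↔∅
  d↔{g}
  g↔{d}
  r↔∅
  w↔{z}
  z↔{w}

Chromatic number:
  {d,g} pairwise interfere (2-clique) ⇒ χ ≥ 2
  assign a→r0 d→r0 g→r1 r→r0 w→r0 z→r1 — no edge inside a register ⇒ χ ≤ 2
  χ = 2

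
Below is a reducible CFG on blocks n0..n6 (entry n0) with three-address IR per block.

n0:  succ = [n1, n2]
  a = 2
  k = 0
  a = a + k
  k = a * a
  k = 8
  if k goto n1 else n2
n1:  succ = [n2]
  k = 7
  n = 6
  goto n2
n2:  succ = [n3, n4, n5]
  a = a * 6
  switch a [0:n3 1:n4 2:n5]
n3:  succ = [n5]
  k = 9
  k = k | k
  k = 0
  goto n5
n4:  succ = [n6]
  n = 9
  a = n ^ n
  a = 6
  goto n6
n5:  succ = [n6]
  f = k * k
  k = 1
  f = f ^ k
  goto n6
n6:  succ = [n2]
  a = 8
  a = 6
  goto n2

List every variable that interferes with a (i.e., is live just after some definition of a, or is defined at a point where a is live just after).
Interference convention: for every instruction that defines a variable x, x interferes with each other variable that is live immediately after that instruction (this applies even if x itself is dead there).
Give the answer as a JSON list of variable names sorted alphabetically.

Answer: ["k", "n"]

Analysis:
def/use:
  n0 def {a,k} use ∅
  n1 def {k,n} use ∅
  n2 def {a} use {a}
  n3 def {k} use ∅
  n4 def {a,n} use ∅
  n5 def {f,k} use {k}
  n6 def {a} use ∅

Liveness:
  live n0: ∅→{a,k}
  live n1: {a}→{a,k}
  live n2: {a,k}→{k}
  live n3: ∅→{k}
  live n4: {k}→{k}
  live n5: {k}→{k}
  live n6: {k}→{a,k}

Interference:
  a — {k,n}
  f — {k}
  k — {a,f,n}
  n — {a,k}

N(a) = ["k", "n"]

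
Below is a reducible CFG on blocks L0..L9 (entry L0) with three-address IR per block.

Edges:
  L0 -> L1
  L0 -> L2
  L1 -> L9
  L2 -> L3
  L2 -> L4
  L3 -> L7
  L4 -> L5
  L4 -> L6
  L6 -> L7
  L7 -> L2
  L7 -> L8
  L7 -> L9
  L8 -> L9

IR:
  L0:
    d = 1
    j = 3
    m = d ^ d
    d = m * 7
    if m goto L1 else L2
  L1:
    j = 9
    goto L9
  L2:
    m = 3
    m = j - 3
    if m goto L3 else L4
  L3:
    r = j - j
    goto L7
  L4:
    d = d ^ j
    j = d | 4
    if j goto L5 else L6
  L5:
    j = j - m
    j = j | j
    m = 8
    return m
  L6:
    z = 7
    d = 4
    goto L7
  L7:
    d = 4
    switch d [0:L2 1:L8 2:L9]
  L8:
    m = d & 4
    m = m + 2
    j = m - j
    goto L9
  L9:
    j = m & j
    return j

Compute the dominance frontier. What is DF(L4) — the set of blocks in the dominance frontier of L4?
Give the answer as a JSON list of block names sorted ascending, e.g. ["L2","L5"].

idom tree: L1←L0 L2←L0 L3←L2 L4←L2 L5←L4 L6←L4 L7←L2 L8←L7 L9←L0
Dom at joins:
  L2: preds {L0,L7}: {L0} ∩ {L0,L2,L7} = {L0}; idom=L0
  L7: preds {L3,L6}: {L0,L2,L3} ∩ {L0,L2,L4,L6} = {L0,L2}; idom=L2
  L9: preds {L1,L7,L8}: {L0,L1} ∩ {L0,L2,L7} ∩ {L0,L2,L7,L8} = {L0}; idom=L0

DF derivation:
  L2←L0: walk · to L0
  L2←L7: walk L7→L2 to L0
  L7←L3: walk L3 to L2
  L7←L6: walk L6→L4 to L2
  L9←L1: walk L1 to L0
  L9←L7: walk L7→L2 to L0
  L9←L8: walk L8→L7→L2 to L0
  DF(L0)=∅
  DF(L1)={L9}
  DF(L2)={L2,L9}
  DF(L3)={L7}
  DF(L4)={L7}
  DF(L5)=∅
  DF(L6)={L7}
  DF(L7)={L2,L9}
  DF(L8)={L9}
  DF(L9)=∅

DF(L4) = ["L7"]

Answer: ["L7"]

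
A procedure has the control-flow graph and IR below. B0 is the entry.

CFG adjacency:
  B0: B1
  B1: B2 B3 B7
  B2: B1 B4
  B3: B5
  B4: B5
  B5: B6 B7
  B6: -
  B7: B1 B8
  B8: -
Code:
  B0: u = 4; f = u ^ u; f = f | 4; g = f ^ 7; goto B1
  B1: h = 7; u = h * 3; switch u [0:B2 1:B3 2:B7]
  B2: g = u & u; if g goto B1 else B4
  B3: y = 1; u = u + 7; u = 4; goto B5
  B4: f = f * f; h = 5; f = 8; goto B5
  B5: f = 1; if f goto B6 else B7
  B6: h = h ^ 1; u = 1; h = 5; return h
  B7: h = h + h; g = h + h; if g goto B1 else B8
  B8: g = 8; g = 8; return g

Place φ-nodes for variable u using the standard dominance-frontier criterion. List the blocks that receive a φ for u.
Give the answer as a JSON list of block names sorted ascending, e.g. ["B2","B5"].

Answer: ["B1", "B5", "B7"]

Analysis:
idom tree: B1←B0 B2←B1 B3←B1 B4←B2 B5←B1 B6←B5 B7←B1 B8←B7
Dom∩ at merges:
  B1: preds {B0,B2,B7}: {B0} ∩ {B0,B1,B2} ∩ {B0,B1,B7} = {B0}; idom=B0
  B5: preds {B3,B4}: {B0,B1,B3} ∩ {B0,B1,B2,B4} = {B0,B1}; idom=B1
  B7: preds {B1,B5}: {B0,B1} ∩ {B0,B1,B5} = {B0,B1}; idom=B1

DF derivation:
  join B1 pred B0: · stop@B0
  join B1 pred B2: B2→B1 stop@B0
  join B1 pred B7: B7→B1 stop@B0
  join B5 pred B3: B3 stop@B1
  join B5 pred B4: B4→B2 stop@B1
  join B7 pred B1: · stop@B1
  join B7 pred B5: B5 stop@B1
  B0 → ∅
  B1 → {B1}
  B2 → {B1,B5}
  B3 → {B5}
  B4 → {B5}
  B5 → {B7}
  B6 → ∅
  B7 → {B1}
  B8 → ∅

φ for u: defs {B0,B1,B3,B6}
  DF⁺ = {B1,B5,B7}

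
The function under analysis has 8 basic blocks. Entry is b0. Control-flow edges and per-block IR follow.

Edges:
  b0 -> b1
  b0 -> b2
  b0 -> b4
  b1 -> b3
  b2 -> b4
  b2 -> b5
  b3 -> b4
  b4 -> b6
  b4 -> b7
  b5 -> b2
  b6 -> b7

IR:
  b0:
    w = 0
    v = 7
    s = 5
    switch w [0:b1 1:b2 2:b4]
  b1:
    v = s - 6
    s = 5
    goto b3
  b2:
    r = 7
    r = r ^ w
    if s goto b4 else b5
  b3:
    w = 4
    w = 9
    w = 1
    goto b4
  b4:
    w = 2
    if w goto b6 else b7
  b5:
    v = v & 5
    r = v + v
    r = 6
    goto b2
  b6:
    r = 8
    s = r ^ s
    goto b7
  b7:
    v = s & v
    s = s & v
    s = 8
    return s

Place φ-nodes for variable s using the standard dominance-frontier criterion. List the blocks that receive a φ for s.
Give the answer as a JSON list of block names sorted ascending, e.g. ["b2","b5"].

Answer: ["b4", "b7"]

Derivation:
idom tree: b1←b0 b2←b0 b3←b1 b4←b0 b5←b2 b6←b4 b7←b4
Join-block Dom:
  b2: preds {b0,b5}: {b0} ∩ {b0,b2,b5} = {b0}; idom=b0
  b4: preds {b0,b2,b3}: {b0} ∩ {b0,b2} ∩ {b0,b1,b3} = {b0}; idom=b0
  b7: preds {b4,b6}: {b0,b4} ∩ {b0,b4,b6} = {b0,b4}; idom=b4

Frontier:
  b2←b0: walk · to b0
  b2←b5: walk b5→b2 to b0
  b4←b0: walk · to b0
  b4←b2: walk b2 to b0
  b4←b3: walk b3→b1 to b0
  b7←b4: walk · to b4
  b7←b6: walk b6 to b4
  b0 → ∅
  b1 → {b4}
  b2 → {b2,b4}
  b3 → {b4}
  b4 → ∅
  b5 → {b2}
  b6 → {b7}
  b7 → ∅

φ for s: defs {b0,b1,b6,b7}
  DF⁺ = {b4,b7}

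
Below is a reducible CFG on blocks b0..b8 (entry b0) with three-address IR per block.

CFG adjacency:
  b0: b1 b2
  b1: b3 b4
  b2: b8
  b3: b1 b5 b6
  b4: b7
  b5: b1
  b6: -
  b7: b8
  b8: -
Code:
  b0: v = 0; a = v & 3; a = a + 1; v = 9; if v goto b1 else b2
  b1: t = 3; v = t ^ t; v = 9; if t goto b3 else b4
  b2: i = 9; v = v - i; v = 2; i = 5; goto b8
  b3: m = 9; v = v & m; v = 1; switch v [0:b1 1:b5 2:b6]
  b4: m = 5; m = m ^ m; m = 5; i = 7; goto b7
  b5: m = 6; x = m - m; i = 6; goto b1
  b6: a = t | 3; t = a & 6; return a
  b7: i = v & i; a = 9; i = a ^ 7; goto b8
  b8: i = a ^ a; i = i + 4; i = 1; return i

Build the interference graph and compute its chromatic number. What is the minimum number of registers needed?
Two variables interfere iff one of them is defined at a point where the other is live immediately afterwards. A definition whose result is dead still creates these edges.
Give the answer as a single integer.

Per-block:
  b0: {a,v} / ∅
  b1: {t,v} / ∅
  b2: {i,v} / {v}
  b3: {m,v} / {v}
  b4: {i,m} / ∅
  b5: {i,m,x} / ∅
  b6: {a,t} / {t}
  b7: {a,i} / {i,v}
  b8: {i} / {a}

Backward fixpoint:
  b0: in=∅ out={a,v}
  b1: in=∅ out={t,v}
  b2: in={a,v} out={a}
  b3: in={t,v} out={t}
  b4: in={v} out={i,v}
  b5: in=∅ out=∅
  b6: in={t} out=∅
  b7: in={i,v} out={a}
  b8: in={a} out=∅

Interfere edges:
  a↔{i,t,v}
  i↔{a,v}
  m↔{t,v}
  t↔{a,m,v}
  v↔{a,i,m,t}
  x↔∅

Registers:
  lower bound: {a,i,v} mutually conflict ⇒ χ ≥ 3
  3-colouring: c0={v,x}  c1={a,m}  c2={i,t}
  χ = 3

Answer: 3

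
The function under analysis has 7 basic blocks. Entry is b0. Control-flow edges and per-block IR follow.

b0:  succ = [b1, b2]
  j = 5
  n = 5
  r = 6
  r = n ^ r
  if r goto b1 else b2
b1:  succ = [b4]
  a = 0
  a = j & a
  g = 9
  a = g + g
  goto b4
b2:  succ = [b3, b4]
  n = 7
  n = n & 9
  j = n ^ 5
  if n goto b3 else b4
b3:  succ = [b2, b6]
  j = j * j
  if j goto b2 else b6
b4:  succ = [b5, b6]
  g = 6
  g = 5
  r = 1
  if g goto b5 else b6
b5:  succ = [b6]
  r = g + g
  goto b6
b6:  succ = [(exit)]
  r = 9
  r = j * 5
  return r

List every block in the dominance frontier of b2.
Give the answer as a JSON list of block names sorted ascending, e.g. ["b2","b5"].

Answer: ["b2", "b4", "b6"]

Derivation:
idom tree: b1←b0 b2←b0 b3←b2 b4←b0 b5←b4 b6←b0
Dom∩ at merges:
  b2: preds {b0,b3}: {b0} ∩ {b0,b2,b3} = {b0}; idom=b0
  b4: preds {b1,b2}: {b0,b1} ∩ {b0,b2} = {b0}; idom=b0
  b6: preds {b3,b4,b5}: {b0,b2,b3} ∩ {b0,b4} ∩ {b0,b4,b5} = {b0}; idom=b0

Frontier:
  join b2 pred b0: · stop@b0
  join b2 pred b3: b3→b2 stop@b0
  join b4 pred b1: b1 stop@b0
  join b4 pred b2: b2 stop@b0
  join b6 pred b3: b3→b2 stop@b0
  join b6 pred b4: b4 stop@b0
  join b6 pred b5: b5→b4 stop@b0
  b0: DF=∅
  b1: DF={b4}
  b2: DF={b2,b4,b6}
  b3: DF={b2,b6}
  b4: DF={b6}
  b5: DF={b6}
  b6: DF=∅

DF(b2) = ["b2", "b4", "b6"]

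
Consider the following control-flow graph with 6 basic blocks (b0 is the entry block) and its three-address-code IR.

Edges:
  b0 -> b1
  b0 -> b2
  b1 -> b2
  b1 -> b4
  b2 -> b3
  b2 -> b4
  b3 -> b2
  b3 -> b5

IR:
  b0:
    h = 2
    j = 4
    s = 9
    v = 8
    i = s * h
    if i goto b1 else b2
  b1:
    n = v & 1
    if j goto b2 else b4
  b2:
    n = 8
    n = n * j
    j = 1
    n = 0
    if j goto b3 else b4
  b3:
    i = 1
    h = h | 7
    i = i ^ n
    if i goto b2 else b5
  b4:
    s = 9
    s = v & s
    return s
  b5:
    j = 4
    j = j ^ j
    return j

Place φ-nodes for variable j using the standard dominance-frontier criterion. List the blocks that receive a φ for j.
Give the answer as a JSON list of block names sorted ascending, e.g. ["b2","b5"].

Answer: ["b2", "b4"]

Working:
idom tree: b1←b0 b2←b0 b3←b2 b4←b0 b5←b3
Dom at joins:
  b2: preds {b0,b1,b3}: {b0} ∩ {b0,b1} ∩ {b0,b2,b3} = {b0}; idom=b0
  b4: preds {b1,b2}: {b0,b1} ∩ {b0,b2} = {b0}; idom=b0

DF derivation:
  b2←b0: walk · to b0
  b2←b1: walk b1 to b0
  b2←b3: walk b3→b2 to b0
  b4←b1: walk b1 to b0
  b4←b2: walk b2 to b0
  b0: DF=∅
  b1: DF={b2,b4}
  b2: DF={b2,b4}
  b3: DF={b2}
  b4: DF=∅
  b5: DF=∅

φ for j: defs {b0,b2,b5}
  DF⁺ = {b2,b4}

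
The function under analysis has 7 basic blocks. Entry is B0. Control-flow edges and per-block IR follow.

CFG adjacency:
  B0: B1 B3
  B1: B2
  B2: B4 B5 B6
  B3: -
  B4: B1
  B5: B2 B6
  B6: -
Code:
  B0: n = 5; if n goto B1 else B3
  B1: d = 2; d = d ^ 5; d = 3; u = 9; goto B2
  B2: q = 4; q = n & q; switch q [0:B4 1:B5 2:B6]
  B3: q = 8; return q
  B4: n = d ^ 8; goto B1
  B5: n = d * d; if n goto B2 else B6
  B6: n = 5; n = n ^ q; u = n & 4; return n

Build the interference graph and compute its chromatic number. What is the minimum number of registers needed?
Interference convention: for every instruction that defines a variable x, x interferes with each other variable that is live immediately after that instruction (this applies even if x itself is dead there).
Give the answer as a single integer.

Answer: 3

Analysis:
Block summaries:
  B0: def={n} ue=∅
  B1: def={d,u} ue=∅
  B2: def={q} ue={n}
  B3: def={q} ue=∅
  B4: def={n} ue={d}
  B5: def={n} ue={d}
  B6: def={n,u} ue={q}

Liveness:
  B0 li=∅ lo={n}
  B1 li={n} lo={d,n}
  B2 li={d,n} lo={d,q}
  B3 li=∅ lo=∅
  B4 li={d} lo={n}
  B5 li={d,q} lo={d,n,q}
  B6 li={q} lo=∅

Interference:
  d: {n,q,u}
  n: {d,q,u}
  q: {d,n}
  u: {d,n}

Registers:
  lower bound: {d,n,q} mutually conflict ⇒ χ ≥ 3
  assign d→R0 n→R1 q→R2 u→R2 — no edge inside a register ⇒ χ ≤ 3
  χ = 3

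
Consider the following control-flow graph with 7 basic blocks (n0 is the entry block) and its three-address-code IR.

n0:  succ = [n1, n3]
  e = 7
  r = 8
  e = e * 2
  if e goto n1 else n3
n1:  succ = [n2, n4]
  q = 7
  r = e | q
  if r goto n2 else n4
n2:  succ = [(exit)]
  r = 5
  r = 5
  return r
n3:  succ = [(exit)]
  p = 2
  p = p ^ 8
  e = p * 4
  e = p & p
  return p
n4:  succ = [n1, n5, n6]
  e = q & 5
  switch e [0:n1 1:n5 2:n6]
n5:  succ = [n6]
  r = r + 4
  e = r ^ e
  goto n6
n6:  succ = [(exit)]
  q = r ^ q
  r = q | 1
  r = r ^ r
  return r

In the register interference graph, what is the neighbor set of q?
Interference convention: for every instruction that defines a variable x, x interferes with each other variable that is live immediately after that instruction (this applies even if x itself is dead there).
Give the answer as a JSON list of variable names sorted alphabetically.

Answer: ["e", "r"]

Analysis:
Block summaries:
  n0 def {e,r} use ∅
  n1 def {q,r} use {e}
  n2 def {r} use ∅
  n3 def {e,p} use ∅
  n4 def {e} use {q}
  n5 def {e,r} use {e,r}
  n6 def {q,r} use {q,r}

Liveness:
  n0 li=∅ lo={e}
  n1 li={e} lo={q,r}
  n2 li=∅ lo=∅
  n3 li=∅ lo=∅
  n4 li={q,r} lo={e,q,r}
  n5 li={e,q,r} lo={q,r}
  n6 li={q,r} lo=∅

Interfere edges:
  e — {p,q,r}
  p — {e}
  q — {e,r}
  r — {e,q}

N(q) = ["e", "r"]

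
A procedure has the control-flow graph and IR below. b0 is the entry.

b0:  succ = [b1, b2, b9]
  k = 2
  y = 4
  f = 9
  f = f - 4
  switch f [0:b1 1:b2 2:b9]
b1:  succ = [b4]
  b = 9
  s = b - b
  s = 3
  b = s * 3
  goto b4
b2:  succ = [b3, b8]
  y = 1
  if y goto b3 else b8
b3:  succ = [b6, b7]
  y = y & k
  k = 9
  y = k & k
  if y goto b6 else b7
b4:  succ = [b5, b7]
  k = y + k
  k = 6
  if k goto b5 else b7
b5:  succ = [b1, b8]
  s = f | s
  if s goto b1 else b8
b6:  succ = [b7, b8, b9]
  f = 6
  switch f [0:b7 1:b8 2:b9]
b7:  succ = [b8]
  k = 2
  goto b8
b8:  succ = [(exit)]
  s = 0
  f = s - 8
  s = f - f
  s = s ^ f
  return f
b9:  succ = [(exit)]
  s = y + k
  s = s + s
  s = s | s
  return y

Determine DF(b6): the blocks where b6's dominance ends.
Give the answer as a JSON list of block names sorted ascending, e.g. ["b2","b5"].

idom tree: b1←b0 b2←b0 b3←b2 b4←b1 b5←b4 b6←b3 b7←b0 b8←b0 b9←b0
Dom at joins:
  b1: preds {b0,b5}: {b0} ∩ {b0,b1,b4,b5} = {b0}; idom=b0
  b7: preds {b3,b4,b6}: {b0,b2,b3} ∩ {b0,b1,b4} ∩ {b0,b2,b3,b6} = {b0}; idom=b0
  b8: preds {b2,b5,b6,b7}: {b0,b2} ∩ {b0,b1,b4,b5} ∩ {b0,b2,b3,b6} ∩ {b0,b7} = {b0}; idom=b0
  b9: preds {b0,b6}: {b0} ∩ {b0,b2,b3,b6} = {b0}; idom=b0

DF walk-up:
  b1←b0: walk · to b0
  b1←b5: walk b5→b4→b1 to b0
  b7←b3: walk b3→b2 to b0
  b7←b4: walk b4→b1 to b0
  b7←b6: walk b6→b3→b2 to b0
  b8←b2: walk b2 to b0
  b8←b5: walk b5→b4→b1 to b0
  b8←b6: walk b6→b3→b2 to b0
  b8←b7: walk b7 to b0
  b9←b0: walk · to b0
  b9←b6: walk b6→b3→b2 to b0
  DF(b0)=∅
  DF(b1)={b1,b7,b8}
  DF(b2)={b7,b8,b9}
  DF(b3)={b7,b8,b9}
  DF(b4)={b1,b7,b8}
  DF(b5)={b1,b8}
  DF(b6)={b7,b8,b9}
  DF(b7)={b8}
  DF(b8)=∅
  DF(b9)=∅

DF(b6) = ["b7", "b8", "b9"]

Answer: ["b7", "b8", "b9"]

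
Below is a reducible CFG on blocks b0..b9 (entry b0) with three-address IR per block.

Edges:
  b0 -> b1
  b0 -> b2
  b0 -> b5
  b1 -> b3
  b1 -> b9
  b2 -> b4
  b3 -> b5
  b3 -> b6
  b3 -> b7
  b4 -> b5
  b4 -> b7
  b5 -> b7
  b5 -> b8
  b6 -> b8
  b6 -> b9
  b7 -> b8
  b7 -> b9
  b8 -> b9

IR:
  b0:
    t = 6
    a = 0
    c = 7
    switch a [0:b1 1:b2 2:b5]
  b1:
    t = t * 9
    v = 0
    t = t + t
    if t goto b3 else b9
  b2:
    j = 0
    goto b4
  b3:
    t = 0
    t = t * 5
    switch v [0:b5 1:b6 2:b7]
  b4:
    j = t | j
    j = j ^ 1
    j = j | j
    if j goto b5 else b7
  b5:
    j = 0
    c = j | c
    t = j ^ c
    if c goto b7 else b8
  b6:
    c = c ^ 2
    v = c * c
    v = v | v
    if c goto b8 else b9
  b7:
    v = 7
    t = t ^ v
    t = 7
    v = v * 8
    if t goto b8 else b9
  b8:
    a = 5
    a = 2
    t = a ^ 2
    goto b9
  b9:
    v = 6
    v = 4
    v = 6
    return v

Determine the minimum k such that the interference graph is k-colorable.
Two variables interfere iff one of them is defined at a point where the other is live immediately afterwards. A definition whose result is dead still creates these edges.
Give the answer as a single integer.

def/use:
  b0: {a,c,t} / ∅
  b1: {t,v} / {t}
  b2: {j} / ∅
  b3: {t} / {v}
  b4: {j} / {j,t}
  b5: {c,j,t} / {c}
  b6: {c,v} / {c}
  b7: {t,v} / {t}
  b8: {a,t} / ∅
  b9: {v} / ∅

Live sets:
  live b0: ∅→{c,t}
  live b1: {c,t}→{c,v}
  live b2: {c,t}→{c,j,t}
  live b3: {c,v}→{c,t}
  live b4: {c,j,t}→{c,t}
  live b5: {c}→{t}
  live b6: {c}→∅
  live b7: {t}→∅
  live b8: ∅→∅
  live b9: ∅→∅

Interference:
  a — {c,t}
  c — {a,j,t,v}
  j — {c,t}
  t — {a,c,j,v}
  v — {c,t}

Registers:
  clique {a,c,t} ⇒ need ≥ 3
  assign a→c2 c→c0 j→c2 t→c1 v→c2 — no edge inside a register ⇒ χ ≤ 3
  χ = 3

Answer: 3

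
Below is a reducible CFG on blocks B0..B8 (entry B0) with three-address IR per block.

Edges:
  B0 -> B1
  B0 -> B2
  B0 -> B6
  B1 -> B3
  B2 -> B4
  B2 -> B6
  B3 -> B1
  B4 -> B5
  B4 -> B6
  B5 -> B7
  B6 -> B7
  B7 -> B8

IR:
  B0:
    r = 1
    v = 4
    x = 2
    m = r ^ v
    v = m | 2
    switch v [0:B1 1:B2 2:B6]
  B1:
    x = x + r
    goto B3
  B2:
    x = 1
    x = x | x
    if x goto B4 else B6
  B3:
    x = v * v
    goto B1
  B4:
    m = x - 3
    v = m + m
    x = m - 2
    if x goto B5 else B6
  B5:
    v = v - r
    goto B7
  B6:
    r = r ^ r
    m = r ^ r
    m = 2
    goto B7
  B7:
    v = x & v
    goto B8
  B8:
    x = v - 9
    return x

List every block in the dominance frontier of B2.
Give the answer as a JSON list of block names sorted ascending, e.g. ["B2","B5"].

idom tree: B1←B0 B2←B0 B3←B1 B4←B2 B5←B4 B6←B0 B7←B0 B8←B7
Dom∩ at merges:
  B1: preds {B0,B3}: {B0} ∩ {B0,B1,B3} = {B0}; idom=B0
  B6: preds {B0,B2,B4}: {B0} ∩ {B0,B2} ∩ {B0,B2,B4} = {B0}; idom=B0
  B7: preds {B5,B6}: {B0,B2,B4,B5} ∩ {B0,B6} = {B0}; idom=B0

DF walk-up:
  B1←B0: walk · to B0
  B1←B3: walk B3→B1 to B0
  B6←B0: walk · to B0
  B6←B2: walk B2 to B0
  B6←B4: walk B4→B2 to B0
  B7←B5: walk B5→B4→B2 to B0
  B7←B6: walk B6 to B0
  B0: DF=∅
  B1: DF={B1}
  B2: DF={B6,B7}
  B3: DF={B1}
  B4: DF={B6,B7}
  B5: DF={B7}
  B6: DF={B7}
  B7: DF=∅
  B8: DF=∅

DF(B2) = ["B6", "B7"]

Answer: ["B6", "B7"]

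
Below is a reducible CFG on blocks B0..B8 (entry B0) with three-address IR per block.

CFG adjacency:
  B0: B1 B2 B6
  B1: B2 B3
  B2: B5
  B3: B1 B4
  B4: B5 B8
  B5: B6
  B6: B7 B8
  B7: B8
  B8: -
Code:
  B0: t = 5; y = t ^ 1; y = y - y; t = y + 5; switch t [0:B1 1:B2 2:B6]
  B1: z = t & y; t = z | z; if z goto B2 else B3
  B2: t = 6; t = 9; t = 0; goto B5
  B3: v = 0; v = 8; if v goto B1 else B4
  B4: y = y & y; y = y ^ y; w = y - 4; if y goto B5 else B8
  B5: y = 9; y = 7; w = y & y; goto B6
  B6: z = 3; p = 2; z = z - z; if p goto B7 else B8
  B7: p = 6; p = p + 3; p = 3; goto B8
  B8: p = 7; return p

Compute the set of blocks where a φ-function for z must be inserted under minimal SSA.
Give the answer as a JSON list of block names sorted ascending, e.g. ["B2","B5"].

Answer: ["B1", "B2", "B5", "B6", "B8"]

Working:
idom tree: B1←B0 B2←B0 B3←B1 B4←B3 B5←B0 B6←B0 B7←B6 B8←B0
Join-block Dom:
  B1: preds {B0,B3}: {B0} ∩ {B0,B1,B3} = {B0}; idom=B0
  B2: preds {B0,B1}: {B0} ∩ {B0,B1} = {B0}; idom=B0
  B5: preds {B2,B4}: {B0,B2} ∩ {B0,B1,B3,B4} = {B0}; idom=B0
  B6: preds {B0,B5}: {B0} ∩ {B0,B5} = {B0}; idom=B0
  B8: preds {B4,B6,B7}: {B0,B1,B3,B4} ∩ {B0,B6} ∩ {B0,B6,B7} = {B0}; idom=B0

Frontier:
  B1←B0: walk · to B0
  B1←B3: walk B3→B1 to B0
  B2←B0: walk · to B0
  B2←B1: walk B1 to B0
  B5←B2: walk B2 to B0
  B5←B4: walk B4→B3→B1 to B0
  B6←B0: walk · to B0
  B6←B5: walk B5 to B0
  B8←B4: walk B4→B3→B1 to B0
  B8←B6: walk B6 to B0
  B8←B7: walk B7→B6 to B0
  DF(B0)=∅
  DF(B1)={B1,B2,B5,B8}
  DF(B2)={B5}
  DF(B3)={B1,B5,B8}
  DF(B4)={B5,B8}
  DF(B5)={B6}
  DF(B6)={B8}
  DF(B7)={B8}
  DF(B8)=∅

φ for z: defs {B1,B6}
  DF⁺ = {B1,B2,B5,B6,B8}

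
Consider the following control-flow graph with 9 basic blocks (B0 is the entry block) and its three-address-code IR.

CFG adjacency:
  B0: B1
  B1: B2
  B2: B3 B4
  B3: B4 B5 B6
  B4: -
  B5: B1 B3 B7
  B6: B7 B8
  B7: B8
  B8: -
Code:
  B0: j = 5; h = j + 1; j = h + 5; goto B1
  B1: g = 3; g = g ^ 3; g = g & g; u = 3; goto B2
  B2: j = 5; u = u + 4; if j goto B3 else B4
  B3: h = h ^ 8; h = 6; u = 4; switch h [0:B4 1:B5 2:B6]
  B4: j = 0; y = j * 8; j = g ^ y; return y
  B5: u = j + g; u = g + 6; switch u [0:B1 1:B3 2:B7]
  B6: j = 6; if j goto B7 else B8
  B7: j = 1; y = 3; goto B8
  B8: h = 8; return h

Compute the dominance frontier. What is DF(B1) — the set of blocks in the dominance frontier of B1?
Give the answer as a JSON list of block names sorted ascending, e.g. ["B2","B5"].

idom tree: B1←B0 B2←B1 B3←B2 B4←B2 B5←B3 B6←B3 B7←B3 B8←B3
Dom at joins:
  B1: preds {B0,B5}: {B0} ∩ {B0,B1,B2,B3,B5} = {B0}; idom=B0
  B3: preds {B2,B5}: {B0,B1,B2} ∩ {B0,B1,B2,B3,B5} = {B0,B1,B2}; idom=B2
  B4: preds {B2,B3}: {B0,B1,B2} ∩ {B0,B1,B2,B3} = {B0,B1,B2}; idom=B2
  B7: preds {B5,B6}: {B0,B1,B2,B3,B5} ∩ {B0,B1,B2,B3,B6} = {B0,B1,B2,B3}; idom=B3
  B8: preds {B6,B7}: {B0,B1,B2,B3,B6} ∩ {B0,B1,B2,B3,B7} = {B0,B1,B2,B3}; idom=B3

DF walk-up:
  B1←B0: walk · to B0
  B1←B5: walk B5→B3→B2→B1 to B0
  B3←B2: walk · to B2
  B3←B5: walk B5→B3 to B2
  B4←B2: walk · to B2
  B4←B3: walk B3 to B2
  B7←B5: walk B5 to B3
  B7←B6: walk B6 to B3
  B8←B6: walk B6 to B3
  B8←B7: walk B7 to B3
  DF(B0)=∅
  DF(B1)={B1}
  DF(B2)={B1}
  DF(B3)={B1,B3,B4}
  DF(B4)=∅
  DF(B5)={B1,B3,B7}
  DF(B6)={B7,B8}
  DF(B7)={B8}
  DF(B8)=∅

DF(B1) = ["B1"]

Answer: ["B1"]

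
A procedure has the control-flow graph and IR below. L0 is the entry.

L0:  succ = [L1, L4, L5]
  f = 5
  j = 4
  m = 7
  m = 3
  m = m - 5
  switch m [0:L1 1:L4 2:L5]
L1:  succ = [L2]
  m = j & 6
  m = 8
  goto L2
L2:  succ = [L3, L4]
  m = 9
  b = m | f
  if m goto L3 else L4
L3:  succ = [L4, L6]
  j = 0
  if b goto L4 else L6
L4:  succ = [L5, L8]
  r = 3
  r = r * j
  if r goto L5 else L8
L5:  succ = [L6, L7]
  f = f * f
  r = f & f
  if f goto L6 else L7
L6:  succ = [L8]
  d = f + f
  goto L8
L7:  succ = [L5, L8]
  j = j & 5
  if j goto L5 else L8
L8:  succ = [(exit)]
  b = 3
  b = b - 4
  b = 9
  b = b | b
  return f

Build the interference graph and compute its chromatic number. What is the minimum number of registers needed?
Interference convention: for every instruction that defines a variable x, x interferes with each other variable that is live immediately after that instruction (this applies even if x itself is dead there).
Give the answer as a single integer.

Answer: 4

Analysis:
Per-block:
  L0: def={f,j,m} ue=∅
  L1: def={m} ue={j}
  L2: def={b,m} ue={f}
  L3: def={j} ue={b}
  L4: def={r} ue={j}
  L5: def={f,r} ue={f}
  L6: def={d} ue={f}
  L7: def={j} ue={j}
  L8: def={b} ue={f}

Live sets:
  live L0: ∅→{f,j}
  live L1: {f,j}→{f,j}
  live L2: {f,j}→{b,f,j}
  live L3: {b,f}→{f,j}
  live L4: {f,j}→{f,j}
  live L5: {f,j}→{f,j}
  live L6: {f}→{f}
  live L7: {f,j}→{f,j}
  live L8: {f}→∅

Interfere edges:
  b↔{f,j,m}
  d↔{f}
  f↔{b,d,j,m,r}
  j↔{b,f,m,r}
  m↔{b,f,j}
  r↔{f,j}

Registers:
  lower bound: {b,f,j,m} mutually conflict ⇒ χ ≥ 4
  4-colouring: R0={f}  R1={d,j}  R2={b,r}  R3={m}
  χ = 4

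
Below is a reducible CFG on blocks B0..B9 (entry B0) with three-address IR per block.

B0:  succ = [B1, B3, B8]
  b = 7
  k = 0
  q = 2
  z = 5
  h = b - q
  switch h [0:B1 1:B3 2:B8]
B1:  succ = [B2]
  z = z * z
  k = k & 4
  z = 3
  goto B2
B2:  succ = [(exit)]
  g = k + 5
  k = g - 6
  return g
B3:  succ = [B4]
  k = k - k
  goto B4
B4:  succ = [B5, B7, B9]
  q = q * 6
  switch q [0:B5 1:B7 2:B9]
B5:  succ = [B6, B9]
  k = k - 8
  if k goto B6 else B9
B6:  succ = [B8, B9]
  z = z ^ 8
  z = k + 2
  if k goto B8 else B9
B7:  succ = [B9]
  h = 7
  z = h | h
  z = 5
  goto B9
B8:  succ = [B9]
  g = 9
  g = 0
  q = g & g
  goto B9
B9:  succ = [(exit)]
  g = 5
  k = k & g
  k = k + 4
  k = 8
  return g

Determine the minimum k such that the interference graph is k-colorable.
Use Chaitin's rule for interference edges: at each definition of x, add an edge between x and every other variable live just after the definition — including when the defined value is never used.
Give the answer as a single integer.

Answer: 4

Analysis:
Per-block:
  B0: def={b,h,k,q,z} ue=∅
  B1: def={k,z} ue={k,z}
  B2: def={g,k} ue={k}
  B3: def={k} ue={k}
  B4: def={q} ue={q}
  B5: def={k} ue={k}
  B6: def={z} ue={k,z}
  B7: def={h,z} ue=∅
  B8: def={g,q} ue=∅
  B9: def={g,k} ue={k}

Live sets:
  live B0: ∅→{k,q,z}
  live B1: {k,z}→{k}
  live B2: {k}→∅
  live B3: {k,q,z}→{k,q,z}
  live B4: {k,q,z}→{k,z}
  live B5: {k,z}→{k,z}
  live B6: {k,z}→{k}
  live B7: {k}→{k}
  live B8: {k}→{k}
  live B9: {k}→∅

Interfere edges:
  b: {k,q,z}
  g: {k}
  h: {k,q,z}
  k: {b,g,h,q,z}
  q: {b,h,k,z}
  z: {b,h,k,q}

Colouring:
  lower bound: {b,k,q,z} mutually conflict ⇒ χ ≥ 4
  4-colouring: R0={k}  R1={g,q}  R2={z}  R3={b,h}
  χ = 4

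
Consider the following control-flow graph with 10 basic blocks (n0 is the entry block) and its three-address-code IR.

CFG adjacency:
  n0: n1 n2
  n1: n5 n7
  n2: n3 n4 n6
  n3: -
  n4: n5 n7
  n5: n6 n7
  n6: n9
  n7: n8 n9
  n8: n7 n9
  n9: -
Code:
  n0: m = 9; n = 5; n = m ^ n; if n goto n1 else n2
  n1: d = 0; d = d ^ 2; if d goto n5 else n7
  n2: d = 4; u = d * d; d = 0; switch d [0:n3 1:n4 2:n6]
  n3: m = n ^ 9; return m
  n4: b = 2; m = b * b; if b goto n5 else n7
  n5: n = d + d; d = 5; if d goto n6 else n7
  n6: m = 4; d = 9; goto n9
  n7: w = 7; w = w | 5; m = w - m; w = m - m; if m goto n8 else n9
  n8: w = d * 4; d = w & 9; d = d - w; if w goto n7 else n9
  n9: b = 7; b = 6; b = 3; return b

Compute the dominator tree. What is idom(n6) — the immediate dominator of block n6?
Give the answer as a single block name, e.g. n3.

Answer: n0

Analysis:
idom tree: n1←n0 n2←n0 n3←n2 n4←n2 n5←n0 n6←n0 n7←n0 n8←n7 n9←n0
Join-block Dom:
  n5: preds {n1,n4}: {n0,n1} ∩ {n0,n2,n4} = {n0}; idom=n0
  n6: preds {n2,n5}: {n0,n2} ∩ {n0,n5} = {n0}; idom=n0
  n7: preds {n1,n4,n5,n8}: {n0,n1} ∩ {n0,n2,n4} ∩ {n0,n5} ∩ {n0,n7,n8} = {n0}; idom=n0
  n9: preds {n6,n7,n8}: {n0,n6} ∩ {n0,n7} ∩ {n0,n7,n8} = {n0}; idom=n0

idom(n6) = n0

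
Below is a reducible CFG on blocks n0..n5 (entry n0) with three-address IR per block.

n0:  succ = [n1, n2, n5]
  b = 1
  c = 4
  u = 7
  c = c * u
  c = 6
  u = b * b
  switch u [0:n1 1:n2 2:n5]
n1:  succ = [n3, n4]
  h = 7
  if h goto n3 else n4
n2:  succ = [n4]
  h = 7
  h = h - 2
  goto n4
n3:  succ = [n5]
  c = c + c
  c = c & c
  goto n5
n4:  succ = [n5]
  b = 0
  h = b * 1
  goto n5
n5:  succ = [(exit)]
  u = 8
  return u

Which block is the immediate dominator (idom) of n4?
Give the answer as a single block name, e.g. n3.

idom tree: n1←n0 n2←n0 n3←n1 n4←n0 n5←n0
Dom at joins:
  n4: preds {n1,n2}: {n0,n1} ∩ {n0,n2} = {n0}; idom=n0
  n5: preds {n0,n3,n4}: {n0} ∩ {n0,n1,n3} ∩ {n0,n4} = {n0}; idom=n0

idom(n4) = n0

Answer: n0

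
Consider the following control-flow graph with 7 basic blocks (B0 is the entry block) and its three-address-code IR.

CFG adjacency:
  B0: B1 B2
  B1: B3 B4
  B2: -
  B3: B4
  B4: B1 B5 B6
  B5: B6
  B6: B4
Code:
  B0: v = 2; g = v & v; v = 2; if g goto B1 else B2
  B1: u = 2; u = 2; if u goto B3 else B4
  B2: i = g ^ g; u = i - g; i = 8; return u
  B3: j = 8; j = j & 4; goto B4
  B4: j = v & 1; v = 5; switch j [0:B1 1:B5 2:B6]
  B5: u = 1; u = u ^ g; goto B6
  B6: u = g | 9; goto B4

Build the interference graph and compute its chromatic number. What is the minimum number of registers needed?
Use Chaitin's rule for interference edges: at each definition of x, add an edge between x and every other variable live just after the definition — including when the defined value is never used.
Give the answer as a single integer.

Answer: 3

Derivation:
Block summaries:
  B0: def={g,v} ue=∅
  B1: def={u} ue=∅
  B2: def={i,u} ue={g}
  B3: def={j} ue=∅
  B4: def={j,v} ue={v}
  B5: def={u} ue={g}
  B6: def={u} ue={g}

Backward fixpoint:
  live B0: ∅→{g,v}
  live B1: {g,v}→{g,v}
  live B2: {g}→∅
  live B3: {g,v}→{g,v}
  live B4: {g,v}→{g,v}
  live B5: {g,v}→{g,v}
  live B6: {g,v}→{g,v}

Conflict graph:
  g — {i,j,u,v}
  i — {g,u}
  j — {g,v}
  u — {g,i,v}
  v — {g,j,u}

Chromatic number:
  clique {g,i,u} ⇒ need ≥ 3
  assign g→r0 i→r2 j→r1 u→r1 v→r2 — no edge inside a register ⇒ χ ≤ 3
  χ = 3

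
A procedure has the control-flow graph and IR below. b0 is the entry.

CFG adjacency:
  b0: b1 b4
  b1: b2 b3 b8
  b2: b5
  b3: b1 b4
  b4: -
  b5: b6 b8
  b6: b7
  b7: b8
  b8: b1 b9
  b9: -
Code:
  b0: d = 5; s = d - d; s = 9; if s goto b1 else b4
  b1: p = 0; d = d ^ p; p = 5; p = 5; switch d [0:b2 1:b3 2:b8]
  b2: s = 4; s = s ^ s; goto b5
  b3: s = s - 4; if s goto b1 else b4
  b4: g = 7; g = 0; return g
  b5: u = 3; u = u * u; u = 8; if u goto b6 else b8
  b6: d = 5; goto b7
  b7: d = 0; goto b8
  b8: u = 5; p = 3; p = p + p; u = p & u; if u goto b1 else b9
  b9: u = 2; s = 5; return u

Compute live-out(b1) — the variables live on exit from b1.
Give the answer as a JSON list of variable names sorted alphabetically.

Block summaries:
  b0: {d,s} / ∅
  b1: {d,p} / {d}
  b2: {s} / ∅
  b3: {s} / {s}
  b4: {g} / ∅
  b5: {u} / ∅
  b6: {d} / ∅
  b7: {d} / ∅
  b8: {p,u} / ∅
  b9: {s,u} / ∅

Live sets:
  b0: in=∅ out={d,s}
  b1: in={d,s} out={d,s}
  b2: in={d} out={d,s}
  b3: in={d,s} out={d,s}
  b4: in=∅ out=∅
  b5: in={d,s} out={d,s}
  b6: in={s} out={s}
  b7: in={s} out={d,s}
  b8: in={d,s} out={d,s}
  b9: in=∅ out=∅

live-out(b1) = ["d", "s"]

Answer: ["d", "s"]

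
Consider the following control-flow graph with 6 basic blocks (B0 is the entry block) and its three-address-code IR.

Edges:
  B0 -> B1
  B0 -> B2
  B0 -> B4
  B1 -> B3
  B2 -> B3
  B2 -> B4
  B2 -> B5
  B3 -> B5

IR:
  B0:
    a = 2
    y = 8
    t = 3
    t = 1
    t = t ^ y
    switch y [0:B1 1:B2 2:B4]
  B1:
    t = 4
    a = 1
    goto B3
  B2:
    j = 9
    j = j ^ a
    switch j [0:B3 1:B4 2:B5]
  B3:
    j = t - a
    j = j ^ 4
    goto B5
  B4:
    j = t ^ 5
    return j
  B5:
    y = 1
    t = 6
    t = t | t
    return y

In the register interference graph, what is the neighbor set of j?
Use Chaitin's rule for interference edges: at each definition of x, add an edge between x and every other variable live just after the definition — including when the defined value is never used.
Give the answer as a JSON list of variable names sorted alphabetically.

Block summaries:
  B0: {a,t,y} / ∅
  B1: {a,t} / ∅
  B2: {j} / {a}
  B3: {j} / {a,t}
  B4: {j} / {t}
  B5: {t,y} / ∅

Live sets:
  live B0: ∅→{a,t}
  live B1: ∅→{a,t}
  live B2: {a,t}→{a,t}
  live B3: {a,t}→∅
  live B4: {t}→∅
  live B5: ∅→∅

Interfere edges:
  a: {j,t,y}
  j: {a,t}
  t: {a,j,y}
  y: {a,t}

N(j) = ["a", "t"]

Answer: ["a", "t"]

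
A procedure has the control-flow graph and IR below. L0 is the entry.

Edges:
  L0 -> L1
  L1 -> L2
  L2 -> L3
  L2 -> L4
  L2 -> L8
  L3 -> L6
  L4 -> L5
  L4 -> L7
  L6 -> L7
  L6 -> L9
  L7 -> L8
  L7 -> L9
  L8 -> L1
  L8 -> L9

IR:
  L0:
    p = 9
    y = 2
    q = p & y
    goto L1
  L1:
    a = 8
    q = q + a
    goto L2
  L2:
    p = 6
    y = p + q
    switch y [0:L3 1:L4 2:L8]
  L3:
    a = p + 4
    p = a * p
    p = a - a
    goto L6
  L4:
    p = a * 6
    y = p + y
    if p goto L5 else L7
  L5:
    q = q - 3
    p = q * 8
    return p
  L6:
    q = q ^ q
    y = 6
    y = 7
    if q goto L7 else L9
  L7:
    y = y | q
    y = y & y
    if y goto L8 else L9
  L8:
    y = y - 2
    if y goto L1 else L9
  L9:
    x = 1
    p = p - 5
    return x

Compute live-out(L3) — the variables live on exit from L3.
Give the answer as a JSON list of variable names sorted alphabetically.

Answer: ["p", "q"]

Working:
def/use:
  L0: {p,q,y} / ∅
  L1: {a,q} / {q}
  L2: {p,y} / {q}
  L3: {a,p} / {p}
  L4: {p,y} / {a,y}
  L5: {p,q} / {q}
  L6: {q,y} / {q}
  L7: {y} / {q,y}
  L8: {y} / {y}
  L9: {p,x} / {p}

Live sets:
  live L0: ∅→{q}
  live L1: {q}→{a,q}
  live L2: {a,q}→{a,p,q,y}
  live L3: {p,q}→{p,q}
  live L4: {a,q,y}→{p,q,y}
  live L5: {q}→∅
  live L6: {p,q}→{p,q,y}
  live L7: {p,q,y}→{p,q,y}
  live L8: {p,q,y}→{p,q}
  live L9: {p}→∅

live-out(L3) = ["p", "q"]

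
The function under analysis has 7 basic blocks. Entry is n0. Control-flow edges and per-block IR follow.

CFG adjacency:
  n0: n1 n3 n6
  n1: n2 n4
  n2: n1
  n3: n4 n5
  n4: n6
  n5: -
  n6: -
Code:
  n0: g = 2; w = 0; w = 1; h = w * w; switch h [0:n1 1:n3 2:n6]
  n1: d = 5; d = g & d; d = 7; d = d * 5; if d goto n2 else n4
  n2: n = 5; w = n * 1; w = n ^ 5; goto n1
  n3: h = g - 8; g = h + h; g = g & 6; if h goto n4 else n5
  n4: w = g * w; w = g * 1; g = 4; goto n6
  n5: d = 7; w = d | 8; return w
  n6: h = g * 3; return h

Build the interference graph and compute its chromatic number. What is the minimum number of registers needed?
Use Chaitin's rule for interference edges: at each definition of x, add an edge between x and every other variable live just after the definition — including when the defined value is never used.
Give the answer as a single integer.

Answer: 3

Working:
Per-block:
  n0: def={g,h,w} ue=∅
  n1: def={d} ue={g}
  n2: def={n,w} ue=∅
  n3: def={g,h} ue={g}
  n4: def={g,w} ue={g,w}
  n5: def={d,w} ue=∅
  n6: def={h} ue={g}

Live sets:
  n0 li=∅ lo={g,w}
  n1 li={g,w} lo={g,w}
  n2 li={g} lo={g,w}
  n3 li={g,w} lo={g,w}
  n4 li={g,w} lo={g}
  n5 li=∅ lo=∅
  n6 li={g} lo=∅

Conflict graph:
  d↔{g,w}
  g↔{d,h,n,w}
  h↔{g,w}
  n↔{g,w}
  w↔{d,g,h,n}

Colouring:
  {d,g,w} pairwise interfere (3-clique) ⇒ χ ≥ 3
  assign d→r2 g→r0 h→r2 n→r2 w→r1 — no edge inside a register ⇒ χ ≤ 3
  χ = 3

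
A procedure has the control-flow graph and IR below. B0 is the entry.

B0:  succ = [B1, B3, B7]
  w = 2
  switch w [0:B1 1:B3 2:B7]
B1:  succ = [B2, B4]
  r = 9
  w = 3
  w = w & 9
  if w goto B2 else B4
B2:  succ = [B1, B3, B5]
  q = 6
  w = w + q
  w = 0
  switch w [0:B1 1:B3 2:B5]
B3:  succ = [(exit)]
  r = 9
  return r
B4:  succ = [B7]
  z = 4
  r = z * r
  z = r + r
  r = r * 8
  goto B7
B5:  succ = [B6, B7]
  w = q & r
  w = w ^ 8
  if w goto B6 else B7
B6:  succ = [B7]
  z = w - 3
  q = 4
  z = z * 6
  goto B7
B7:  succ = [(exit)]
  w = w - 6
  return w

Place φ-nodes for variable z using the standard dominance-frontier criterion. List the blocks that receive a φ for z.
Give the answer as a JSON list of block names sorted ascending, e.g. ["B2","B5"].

Answer: ["B7"]

Working:
idom tree: B1←B0 B2←B1 B3←B0 B4←B1 B5←B2 B6←B5 B7←B0
Dom∩ at merges:
  B1: preds {B0,B2}: {B0} ∩ {B0,B1,B2} = {B0}; idom=B0
  B3: preds {B0,B2}: {B0} ∩ {B0,B1,B2} = {B0}; idom=B0
  B7: preds {B0,B4,B5,B6}: {B0} ∩ {B0,B1,B4} ∩ {B0,B1,B2,B5} ∩ {B0,B1,B2,B5,B6} = {B0}; idom=B0

DF walk-up:
  join B1 pred B0: · stop@B0
  join B1 pred B2: B2→B1 stop@B0
  join B3 pred B0: · stop@B0
  join B3 pred B2: B2→B1 stop@B0
  join B7 pred B0: · stop@B0
  join B7 pred B4: B4→B1 stop@B0
  join B7 pred B5: B5→B2→B1 stop@B0
  join B7 pred B6: B6→B5→B2→B1 stop@B0
  B0: DF=∅
  B1: DF={B1,B3,B7}
  B2: DF={B1,B3,B7}
  B3: DF=∅
  B4: DF={B7}
  B5: DF={B7}
  B6: DF={B7}
  B7: DF=∅

φ for z: defs {B4,B6}
  DF⁺ = {B7}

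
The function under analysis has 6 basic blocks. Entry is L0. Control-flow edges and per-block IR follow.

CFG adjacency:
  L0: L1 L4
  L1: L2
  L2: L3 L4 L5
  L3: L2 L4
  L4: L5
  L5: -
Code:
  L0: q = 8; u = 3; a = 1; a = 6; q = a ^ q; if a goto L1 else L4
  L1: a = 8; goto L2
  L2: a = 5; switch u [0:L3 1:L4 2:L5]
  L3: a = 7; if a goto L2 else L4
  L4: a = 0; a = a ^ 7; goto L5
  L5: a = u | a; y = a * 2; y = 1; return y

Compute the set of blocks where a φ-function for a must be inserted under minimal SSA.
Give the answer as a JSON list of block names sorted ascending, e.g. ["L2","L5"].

idom tree: L1←L0 L2←L1 L3←L2 L4←L0 L5←L0
Join-block Dom:
  L2: preds {L1,L3}: {L0,L1} ∩ {L0,L1,L2,L3} = {L0,L1}; idom=L1
  L4: preds {L0,L2,L3}: {L0} ∩ {L0,L1,L2} ∩ {L0,L1,L2,L3} = {L0}; idom=L0
  L5: preds {L2,L4}: {L0,L1,L2} ∩ {L0,L4} = {L0}; idom=L0

Frontier:
  join L2 pred L1: · stop@L1
  join L2 pred L3: L3→L2 stop@L1
  join L4 pred L0: · stop@L0
  join L4 pred L2: L2→L1 stop@L0
  join L4 pred L3: L3→L2→L1 stop@L0
  join L5 pred L2: L2→L1 stop@L0
  join L5 pred L4: L4 stop@L0
  DF(L0)=∅
  DF(L1)={L4,L5}
  DF(L2)={L2,L4,L5}
  DF(L3)={L2,L4}
  DF(L4)={L5}
  DF(L5)=∅

φ for a: defs {L0,L1,L2,L3,L4,L5}
  DF⁺ = {L2,L4,L5}

Answer: ["L2", "L4", "L5"]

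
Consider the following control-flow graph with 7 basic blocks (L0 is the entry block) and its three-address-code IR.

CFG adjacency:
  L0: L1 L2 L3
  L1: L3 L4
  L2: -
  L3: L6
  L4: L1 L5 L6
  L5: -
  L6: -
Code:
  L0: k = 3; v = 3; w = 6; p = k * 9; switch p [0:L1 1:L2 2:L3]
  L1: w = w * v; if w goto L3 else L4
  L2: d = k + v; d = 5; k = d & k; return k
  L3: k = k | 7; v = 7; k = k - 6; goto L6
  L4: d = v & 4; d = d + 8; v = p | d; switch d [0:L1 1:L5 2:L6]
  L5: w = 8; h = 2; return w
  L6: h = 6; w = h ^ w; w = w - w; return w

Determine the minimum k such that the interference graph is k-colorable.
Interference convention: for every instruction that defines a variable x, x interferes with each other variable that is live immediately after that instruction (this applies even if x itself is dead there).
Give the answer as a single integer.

Answer: 5

Working:
Per-block:
  L0 def {k,p,v,w} use ∅
  L1 def {w} use {v,w}
  L2 def {d,k} use {k,v}
  L3 def {k,v} use {k}
  L4 def {d,v} use {p,v}
  L5 def {h,w} use ∅
  L6 def {h,w} use {w}

Backward fixpoint:
  L0 li=∅ lo={k,p,v,w}
  L1 li={k,p,v,w} lo={k,p,v,w}
  L2 li={k,v} lo=∅
  L3 li={k,w} lo={w}
  L4 li={k,p,v,w} lo={k,p,v,w}
  L5 li=∅ lo=∅
  L6 li={w} lo=∅

Interfere edges:
  d: {k,p,v,w}
  h: {w}
  k: {d,p,v,w}
  p: {d,k,v,w}
  v: {d,k,p,w}
  w: {d,h,k,p,v}

Colouring:
  clique {d,k,p,v,w} ⇒ need ≥ 5
  5-colouring: R0={w}  R1={d,h}  R2={k}  R3={p}  R4={v}
  χ = 5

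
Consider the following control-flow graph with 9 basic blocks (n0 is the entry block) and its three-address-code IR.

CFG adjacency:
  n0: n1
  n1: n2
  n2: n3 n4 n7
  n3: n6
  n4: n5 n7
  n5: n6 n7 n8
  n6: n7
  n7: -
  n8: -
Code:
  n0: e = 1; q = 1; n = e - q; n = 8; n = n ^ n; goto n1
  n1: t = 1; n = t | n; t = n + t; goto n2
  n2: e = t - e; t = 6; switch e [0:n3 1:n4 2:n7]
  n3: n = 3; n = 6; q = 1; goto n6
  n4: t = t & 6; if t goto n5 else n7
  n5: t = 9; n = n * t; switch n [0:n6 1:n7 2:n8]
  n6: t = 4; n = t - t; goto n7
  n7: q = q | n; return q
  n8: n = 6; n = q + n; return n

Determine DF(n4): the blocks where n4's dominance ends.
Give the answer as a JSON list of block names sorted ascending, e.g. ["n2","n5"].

Answer: ["n6", "n7"]

Working:
idom tree: n1←n0 n2←n1 n3←n2 n4←n2 n5←n4 n6←n2 n7←n2 n8←n5
Dom at joins:
  n6: preds {n3,n5}: {n0,n1,n2,n3} ∩ {n0,n1,n2,n4,n5} = {n0,n1,n2}; idom=n2
  n7: preds {n2,n4,n5,n6}: {n0,n1,n2} ∩ {n0,n1,n2,n4} ∩ {n0,n1,n2,n4,n5} ∩ {n0,n1,n2,n6} = {n0,n1,n2}; idom=n2

DF walk-up:
  n6←n3: walk n3 to n2
  n6←n5: walk n5→n4 to n2
  n7←n2: walk · to n2
  n7←n4: walk n4 to n2
  n7←n5: walk n5→n4 to n2
  n7←n6: walk n6 to n2
  n0: DF=∅
  n1: DF=∅
  n2: DF=∅
  n3: DF={n6}
  n4: DF={n6,n7}
  n5: DF={n6,n7}
  n6: DF={n7}
  n7: DF=∅
  n8: DF=∅

DF(n4) = ["n6", "n7"]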